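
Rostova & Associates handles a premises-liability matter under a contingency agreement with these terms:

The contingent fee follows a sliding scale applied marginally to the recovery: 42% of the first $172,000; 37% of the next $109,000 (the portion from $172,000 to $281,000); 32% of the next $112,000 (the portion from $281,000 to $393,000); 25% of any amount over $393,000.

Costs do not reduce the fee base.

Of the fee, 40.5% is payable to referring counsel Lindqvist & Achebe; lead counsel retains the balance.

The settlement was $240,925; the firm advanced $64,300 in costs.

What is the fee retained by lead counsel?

$58,156.64

Fee base is the gross recovery, $240,925; costs are reimbursed separately.
First $172,000 at 42% = $72,240.00
Remaining $68,925 at 37% = $25,502.25
Fee: $72,240.00 + $25,502.25 = $97,742.25
Referral share: 40.5% of $97,742.25 = $39,585.61; lead counsel retains $97,742.25 − $39,585.61 = $58,156.64.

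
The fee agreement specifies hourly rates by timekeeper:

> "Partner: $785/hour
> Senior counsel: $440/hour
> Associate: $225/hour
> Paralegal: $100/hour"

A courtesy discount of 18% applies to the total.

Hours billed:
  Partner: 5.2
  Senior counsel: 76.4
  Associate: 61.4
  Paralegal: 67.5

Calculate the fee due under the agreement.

Partner: 5.2 × $785 = $4,082.00
Senior counsel: 76.4 × $440 = $33,616.00
Associate: 61.4 × $225 = $13,815.00
Paralegal: 67.5 × $100 = $6,750.00
Subtotal: $58,263.00
Less 18% discount: −$10,487.34
Total: $58,263.00 − $10,487.34 = $47,775.66

$47,775.66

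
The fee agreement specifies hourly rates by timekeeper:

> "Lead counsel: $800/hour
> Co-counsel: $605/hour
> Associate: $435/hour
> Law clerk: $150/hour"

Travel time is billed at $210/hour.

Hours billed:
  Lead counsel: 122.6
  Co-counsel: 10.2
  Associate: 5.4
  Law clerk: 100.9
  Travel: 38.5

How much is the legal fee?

$129,820.00

Lead counsel: 122.6 × $800 = $98,080.00
Co-counsel: 10.2 × $605 = $6,171.00
Associate: 5.4 × $435 = $2,349.00
Law clerk: 100.9 × $150 = $15,135.00
Subtotal: $98,080.00 + $6,171.00 + $2,349.00 + $15,135.00 = $121,735.00
Travel: 38.5 × $210 = $8,085.00
Total: $121,735.00 + $8,085.00 = $129,820.00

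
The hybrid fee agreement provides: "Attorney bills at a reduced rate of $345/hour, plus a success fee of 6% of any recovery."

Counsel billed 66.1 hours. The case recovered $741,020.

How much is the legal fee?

Hourly: 66.1 × $345 = $22,804.50
Success fee: 6% of $741,020 = $44,461.20
Total: $22,804.50 + $44,461.20 = $67,265.70

$67,265.70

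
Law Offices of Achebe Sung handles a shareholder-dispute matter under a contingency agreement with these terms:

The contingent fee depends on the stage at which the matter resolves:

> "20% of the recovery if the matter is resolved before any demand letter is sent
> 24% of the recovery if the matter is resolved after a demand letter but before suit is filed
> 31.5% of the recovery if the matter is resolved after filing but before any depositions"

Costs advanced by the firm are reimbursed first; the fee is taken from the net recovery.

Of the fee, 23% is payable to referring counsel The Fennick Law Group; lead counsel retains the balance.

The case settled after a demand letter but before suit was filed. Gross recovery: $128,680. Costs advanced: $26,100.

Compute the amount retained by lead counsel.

$18,956.78

Fee base (net of costs): $128,680 − $26,100 = $102,580
The matter settled after a demand letter but before suit was filed, so the 24% rate applies.
$102,580 × 24% = $24,619.20
Referral share: 23% of $24,619.20 = $5,662.42; lead counsel retains $24,619.20 − $5,662.42 = $18,956.78.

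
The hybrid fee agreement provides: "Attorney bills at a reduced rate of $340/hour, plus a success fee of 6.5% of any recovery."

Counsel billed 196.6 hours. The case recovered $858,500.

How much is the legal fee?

Hourly: 196.6 × $340 = $66,844.00
Success fee: 6.5% of $858,500 = $55,802.50
Total: $66,844.00 + $55,802.50 = $122,646.50

$122,646.50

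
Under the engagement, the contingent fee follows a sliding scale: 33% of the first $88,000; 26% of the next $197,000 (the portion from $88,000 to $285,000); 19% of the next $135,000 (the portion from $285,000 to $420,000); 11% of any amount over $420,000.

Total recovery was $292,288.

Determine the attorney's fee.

$81,644.72

First $88,000 at 33% = $29,040.00
Next $197,000 at 26% = $51,220.00
Remaining $7,288 at 19% = $1,384.72
Fee: $29,040.00 + $51,220.00 + $1,384.72 = $81,644.72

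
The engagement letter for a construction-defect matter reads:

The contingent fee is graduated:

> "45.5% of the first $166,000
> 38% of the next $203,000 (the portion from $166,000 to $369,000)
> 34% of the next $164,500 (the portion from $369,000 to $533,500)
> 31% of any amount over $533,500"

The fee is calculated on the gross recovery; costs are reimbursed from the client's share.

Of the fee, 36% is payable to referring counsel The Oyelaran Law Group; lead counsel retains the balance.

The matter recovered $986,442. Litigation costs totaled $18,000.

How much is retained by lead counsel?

Fee base is the gross recovery, $986,442; costs are reimbursed separately.
First $166,000 at 45.5% = $75,530.00
Next $203,000 at 38% = $77,140.00
Next $164,500 at 34% = $55,930.00
Remaining $452,942 at 31% = $140,412.02
Fee: $75,530.00 + $77,140.00 + $55,930.00 + $140,412.02 = $349,012.02
Referral share: 36% of $349,012.02 = $125,644.33; lead counsel retains $349,012.02 − $125,644.33 = $223,367.69.

$223,367.69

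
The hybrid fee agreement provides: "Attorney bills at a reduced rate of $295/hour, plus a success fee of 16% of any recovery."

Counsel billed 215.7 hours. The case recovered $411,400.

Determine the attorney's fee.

$129,455.50

Hourly: 215.7 × $295 = $63,631.50
Success fee: 16% of $411,400 = $65,824.00
Total: $63,631.50 + $65,824.00 = $129,455.50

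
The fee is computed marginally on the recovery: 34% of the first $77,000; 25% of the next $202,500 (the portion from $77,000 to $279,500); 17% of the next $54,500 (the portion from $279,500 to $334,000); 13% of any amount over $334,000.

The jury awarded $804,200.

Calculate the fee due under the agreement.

$147,196.00

First $77,000 at 34% = $26,180.00
Next $202,500 at 25% = $50,625.00
Next $54,500 at 17% = $9,265.00
Remaining $470,200 at 13% = $61,126.00
Fee: $26,180.00 + $50,625.00 + $9,265.00 + $61,126.00 = $147,196.00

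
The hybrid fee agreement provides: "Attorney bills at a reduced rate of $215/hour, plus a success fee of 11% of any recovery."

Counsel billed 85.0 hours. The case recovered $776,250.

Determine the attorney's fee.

Hourly: 85.0 × $215 = $18,275.00
Success fee: 11% of $776,250 = $85,387.50
Total: $18,275.00 + $85,387.50 = $103,662.50

$103,662.50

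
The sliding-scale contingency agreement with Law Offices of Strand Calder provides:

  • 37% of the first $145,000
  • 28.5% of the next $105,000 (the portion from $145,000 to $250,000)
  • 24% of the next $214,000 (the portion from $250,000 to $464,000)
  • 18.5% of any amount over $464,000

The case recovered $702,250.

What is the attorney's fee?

First $145,000 at 37% = $53,650.00
Next $105,000 at 28.5% = $29,925.00
Next $214,000 at 24% = $51,360.00
Remaining $238,250 at 18.5% = $44,076.25
Fee: $53,650.00 + $29,925.00 + $51,360.00 + $44,076.25 = $179,011.25

$179,011.25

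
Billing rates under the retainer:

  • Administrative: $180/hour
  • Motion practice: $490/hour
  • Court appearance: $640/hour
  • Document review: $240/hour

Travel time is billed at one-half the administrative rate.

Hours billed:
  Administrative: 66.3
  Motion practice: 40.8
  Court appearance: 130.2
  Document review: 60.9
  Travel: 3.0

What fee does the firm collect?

Administrative: 66.3 × $180 = $11,934.00
Motion practice: 40.8 × $490 = $19,992.00
Court appearance: 130.2 × $640 = $83,328.00
Document review: 60.9 × $240 = $14,616.00
Subtotal: $11,934.00 + $19,992.00 + $83,328.00 + $14,616.00 = $129,870.00
Travel: 3.0 × ($180 ÷ 2) = 3.0 × $90.00 = $270.00
Total: $129,870.00 + $270.00 = $130,140.00

$130,140.00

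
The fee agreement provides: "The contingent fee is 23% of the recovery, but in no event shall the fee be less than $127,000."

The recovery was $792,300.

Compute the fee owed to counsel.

23% of $792,300 = $182,229.00
That exceeds the $127,000 minimum.

$182,229.00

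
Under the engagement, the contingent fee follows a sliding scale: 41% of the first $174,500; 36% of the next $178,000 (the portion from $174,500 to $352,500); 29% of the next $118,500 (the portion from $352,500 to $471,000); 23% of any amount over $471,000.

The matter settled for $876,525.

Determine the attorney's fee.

First $174,500 at 41% = $71,545.00
Next $178,000 at 36% = $64,080.00
Next $118,500 at 29% = $34,365.00
Remaining $405,525 at 23% = $93,270.75
Fee: $71,545.00 + $64,080.00 + $34,365.00 + $93,270.75 = $263,260.75

$263,260.75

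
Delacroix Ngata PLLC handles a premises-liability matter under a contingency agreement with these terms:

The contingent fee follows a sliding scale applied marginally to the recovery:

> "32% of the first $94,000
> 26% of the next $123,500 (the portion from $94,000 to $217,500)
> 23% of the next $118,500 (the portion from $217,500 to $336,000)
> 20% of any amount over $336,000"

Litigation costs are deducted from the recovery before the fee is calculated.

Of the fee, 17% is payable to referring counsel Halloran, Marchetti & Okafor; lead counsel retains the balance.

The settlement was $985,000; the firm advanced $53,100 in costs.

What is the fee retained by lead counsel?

Fee base (net of costs): $985,000 − $53,100 = $931,900
First $94,000 at 32% = $30,080.00
Next $123,500 at 26% = $32,110.00
Next $118,500 at 23% = $27,255.00
Remaining $595,900 at 20% = $119,180.00
Fee: $30,080.00 + $32,110.00 + $27,255.00 + $119,180.00 = $208,625.00
Referral share: 17% of $208,625.00 = $35,466.25; lead counsel retains $208,625.00 − $35,466.25 = $173,158.75.

$173,158.75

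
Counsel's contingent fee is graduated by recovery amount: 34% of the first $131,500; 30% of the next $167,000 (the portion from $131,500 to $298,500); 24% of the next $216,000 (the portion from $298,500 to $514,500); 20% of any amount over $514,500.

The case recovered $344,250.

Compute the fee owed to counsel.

$105,790.00

First $131,500 at 34% = $44,710.00
Next $167,000 at 30% = $50,100.00
Remaining $45,750 at 24% = $10,980.00
Fee: $44,710.00 + $50,100.00 + $10,980.00 = $105,790.00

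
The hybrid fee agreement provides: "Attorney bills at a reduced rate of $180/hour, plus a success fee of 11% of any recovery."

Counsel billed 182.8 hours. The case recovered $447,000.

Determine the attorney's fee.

$82,074.00

Hourly: 182.8 × $180 = $32,904.00
Success fee: 11% of $447,000 = $49,170.00
Total: $32,904.00 + $49,170.00 = $82,074.00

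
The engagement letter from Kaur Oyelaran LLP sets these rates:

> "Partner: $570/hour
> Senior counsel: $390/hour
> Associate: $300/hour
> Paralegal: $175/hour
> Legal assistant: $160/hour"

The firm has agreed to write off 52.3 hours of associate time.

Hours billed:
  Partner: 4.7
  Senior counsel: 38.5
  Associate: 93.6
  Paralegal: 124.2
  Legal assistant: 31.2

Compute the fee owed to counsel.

Partner: 4.7 × $570 = $2,679.00
Senior counsel: 38.5 × $390 = $15,015.00
Associate: 93.6 × $300 = $28,080.00
Paralegal: 124.2 × $175 = $21,735.00
Legal assistant: 31.2 × $160 = $4,992.00
Subtotal: $72,501.00
Write-off: 52.3 × $300 = $15,690.00
Total: $72,501.00 − $15,690.00 = $56,811.00

$56,811.00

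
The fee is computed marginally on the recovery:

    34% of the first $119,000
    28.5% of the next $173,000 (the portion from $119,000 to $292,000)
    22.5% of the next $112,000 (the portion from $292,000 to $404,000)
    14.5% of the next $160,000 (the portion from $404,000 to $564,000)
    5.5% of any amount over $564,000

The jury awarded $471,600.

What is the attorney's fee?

$124,767.00

First $119,000 at 34% = $40,460.00
Next $173,000 at 28.5% = $49,305.00
Next $112,000 at 22.5% = $25,200.00
Remaining $67,600 at 14.5% = $9,802.00
Fee: $40,460.00 + $49,305.00 + $25,200.00 + $9,802.00 = $124,767.00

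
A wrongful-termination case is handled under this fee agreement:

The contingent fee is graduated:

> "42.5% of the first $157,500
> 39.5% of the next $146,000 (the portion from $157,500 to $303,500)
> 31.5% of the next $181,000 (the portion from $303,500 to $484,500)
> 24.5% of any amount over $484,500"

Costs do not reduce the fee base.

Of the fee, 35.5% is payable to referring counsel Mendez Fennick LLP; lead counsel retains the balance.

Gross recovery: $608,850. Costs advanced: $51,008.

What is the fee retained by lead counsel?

Fee base is the gross recovery, $608,850; costs are reimbursed separately.
First $157,500 at 42.5% = $66,937.50
Next $146,000 at 39.5% = $57,670.00
Next $181,000 at 31.5% = $57,015.00
Remaining $124,350 at 24.5% = $30,465.75
Fee: $66,937.50 + $57,670.00 + $57,015.00 + $30,465.75 = $212,088.25
Referral share: 35.5% of $212,088.25 = $75,291.33; lead counsel retains $212,088.25 − $75,291.33 = $136,796.92.

$136,796.92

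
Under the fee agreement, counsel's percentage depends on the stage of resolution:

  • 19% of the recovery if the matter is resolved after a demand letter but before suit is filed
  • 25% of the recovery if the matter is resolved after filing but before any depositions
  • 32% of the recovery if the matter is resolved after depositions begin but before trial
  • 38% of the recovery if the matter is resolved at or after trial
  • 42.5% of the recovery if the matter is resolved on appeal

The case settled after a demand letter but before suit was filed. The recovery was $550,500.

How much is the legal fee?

The matter settled after a demand letter but before suit was filed, so the 19% rate applies.
$550,500 × 19% = $104,595.00

$104,595.00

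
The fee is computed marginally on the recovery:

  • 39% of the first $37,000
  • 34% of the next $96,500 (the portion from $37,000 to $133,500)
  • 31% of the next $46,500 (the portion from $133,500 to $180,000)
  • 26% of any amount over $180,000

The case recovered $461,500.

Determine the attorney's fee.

First $37,000 at 39% = $14,430.00
Next $96,500 at 34% = $32,810.00
Next $46,500 at 31% = $14,415.00
Remaining $281,500 at 26% = $73,190.00
Fee: $14,430.00 + $32,810.00 + $14,415.00 + $73,190.00 = $134,845.00

$134,845.00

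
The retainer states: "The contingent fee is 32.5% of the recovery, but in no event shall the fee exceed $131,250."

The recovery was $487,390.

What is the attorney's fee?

$131,250.00

32.5% of $487,390 = $158,401.75
That exceeds the $131,250 cap, so the fee is capped at $131,250.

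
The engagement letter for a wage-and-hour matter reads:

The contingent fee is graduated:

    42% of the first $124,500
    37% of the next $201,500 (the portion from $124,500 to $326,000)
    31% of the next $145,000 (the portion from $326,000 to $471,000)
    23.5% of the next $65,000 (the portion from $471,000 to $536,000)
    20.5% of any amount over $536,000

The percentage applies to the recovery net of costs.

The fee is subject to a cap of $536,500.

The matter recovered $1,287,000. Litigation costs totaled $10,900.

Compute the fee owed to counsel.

$338,790.50

Fee base (net of costs): $1,287,000 − $10,900 = $1,276,100
First $124,500 at 42% = $52,290.00
Next $201,500 at 37% = $74,555.00
Next $145,000 at 31% = $44,950.00
Next $65,000 at 23.5% = $15,275.00
Remaining $740,100 at 20.5% = $151,720.50
Fee: $52,290.00 + $74,555.00 + $44,950.00 + $15,275.00 + $151,720.50 = $338,790.50
$338,790.50 is under the $536,500 cap.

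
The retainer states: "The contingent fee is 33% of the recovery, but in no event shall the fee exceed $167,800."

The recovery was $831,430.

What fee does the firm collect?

33% of $831,430 = $274,371.90
That exceeds the $167,800 cap, so the fee is capped at $167,800.

$167,800.00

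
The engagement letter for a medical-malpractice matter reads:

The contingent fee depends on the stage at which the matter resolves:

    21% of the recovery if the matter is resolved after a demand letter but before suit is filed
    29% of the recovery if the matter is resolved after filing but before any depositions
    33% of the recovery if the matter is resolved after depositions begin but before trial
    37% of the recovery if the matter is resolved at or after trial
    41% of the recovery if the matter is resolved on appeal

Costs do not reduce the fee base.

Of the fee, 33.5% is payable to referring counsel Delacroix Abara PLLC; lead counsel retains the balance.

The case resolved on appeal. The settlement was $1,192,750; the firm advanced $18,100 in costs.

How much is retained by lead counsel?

Fee base is the gross recovery, $1,192,750; costs are reimbursed separately.
The matter resolved on appeal, so the 41% rate applies.
$1,192,750 × 41% = $489,027.50
Referral share: 33.5% of $489,027.50 = $163,824.21; lead counsel retains $489,027.50 − $163,824.21 = $325,203.29.

$325,203.29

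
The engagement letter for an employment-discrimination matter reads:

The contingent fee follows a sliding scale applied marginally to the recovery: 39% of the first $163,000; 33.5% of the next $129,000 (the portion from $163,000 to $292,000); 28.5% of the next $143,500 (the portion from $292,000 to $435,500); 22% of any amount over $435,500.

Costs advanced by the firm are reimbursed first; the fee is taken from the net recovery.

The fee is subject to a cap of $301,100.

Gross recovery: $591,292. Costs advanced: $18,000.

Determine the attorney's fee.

$177,996.74

Fee base (net of costs): $591,292 − $18,000 = $573,292
First $163,000 at 39% = $63,570.00
Next $129,000 at 33.5% = $43,215.00
Next $143,500 at 28.5% = $40,897.50
Remaining $137,792 at 22% = $30,314.24
Fee: $63,570.00 + $43,215.00 + $40,897.50 + $30,314.24 = $177,996.74
$177,996.74 is under the $301,100 cap.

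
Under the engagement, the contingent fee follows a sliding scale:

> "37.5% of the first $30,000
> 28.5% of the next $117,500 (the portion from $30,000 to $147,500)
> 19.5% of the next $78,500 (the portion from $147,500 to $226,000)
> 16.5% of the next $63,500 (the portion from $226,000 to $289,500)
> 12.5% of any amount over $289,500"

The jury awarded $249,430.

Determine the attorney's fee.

First $30,000 at 37.5% = $11,250.00
Next $117,500 at 28.5% = $33,487.50
Next $78,500 at 19.5% = $15,307.50
Remaining $23,430 at 16.5% = $3,865.95
Fee: $11,250.00 + $33,487.50 + $15,307.50 + $3,865.95 = $63,910.95

$63,910.95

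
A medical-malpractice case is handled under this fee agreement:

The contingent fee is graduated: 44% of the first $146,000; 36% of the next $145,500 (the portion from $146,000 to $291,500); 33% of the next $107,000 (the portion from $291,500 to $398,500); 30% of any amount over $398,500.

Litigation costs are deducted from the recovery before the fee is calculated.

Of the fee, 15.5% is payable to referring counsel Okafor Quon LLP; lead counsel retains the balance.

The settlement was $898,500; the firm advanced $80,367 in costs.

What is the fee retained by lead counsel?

Fee base (net of costs): $898,500 − $80,367 = $818,133
First $146,000 at 44% = $64,240.00
Next $145,500 at 36% = $52,380.00
Next $107,000 at 33% = $35,310.00
Remaining $419,633 at 30% = $125,889.90
Fee: $64,240.00 + $52,380.00 + $35,310.00 + $125,889.90 = $277,819.90
Referral share: 15.5% of $277,819.90 = $43,062.08; lead counsel retains $277,819.90 − $43,062.08 = $234,757.82.

$234,757.82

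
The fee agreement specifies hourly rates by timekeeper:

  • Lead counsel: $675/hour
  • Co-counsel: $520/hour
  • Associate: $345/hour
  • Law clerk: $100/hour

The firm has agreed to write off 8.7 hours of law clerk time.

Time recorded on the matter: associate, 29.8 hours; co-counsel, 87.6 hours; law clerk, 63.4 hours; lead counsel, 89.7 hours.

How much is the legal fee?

Lead counsel: 89.7 × $675 = $60,547.50
Co-counsel: 87.6 × $520 = $45,552.00
Associate: 29.8 × $345 = $10,281.00
Law clerk: 63.4 × $100 = $6,340.00
Subtotal: $122,720.50
Write-off: 8.7 × $100 = $870.00
Total: $122,720.50 − $870.00 = $121,850.50

$121,850.50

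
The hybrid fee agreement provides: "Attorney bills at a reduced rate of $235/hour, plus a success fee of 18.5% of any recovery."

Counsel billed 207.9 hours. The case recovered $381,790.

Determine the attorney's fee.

$119,487.65

Hourly: 207.9 × $235 = $48,856.50
Success fee: 18.5% of $381,790 = $70,631.15
Total: $48,856.50 + $70,631.15 = $119,487.65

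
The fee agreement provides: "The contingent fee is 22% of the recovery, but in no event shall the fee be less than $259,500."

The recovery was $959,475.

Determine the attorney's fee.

$259,500.00

22% of $959,475 = $211,084.50
That is below the $259,500 minimum, so the minimum applies.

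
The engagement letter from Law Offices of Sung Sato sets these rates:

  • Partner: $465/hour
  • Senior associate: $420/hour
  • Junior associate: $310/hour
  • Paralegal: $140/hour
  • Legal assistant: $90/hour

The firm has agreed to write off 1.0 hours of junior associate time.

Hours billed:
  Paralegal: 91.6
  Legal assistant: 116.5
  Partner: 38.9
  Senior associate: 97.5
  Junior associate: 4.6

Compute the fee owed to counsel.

$83,463.50

Partner: 38.9 × $465 = $18,088.50
Senior associate: 97.5 × $420 = $40,950.00
Junior associate: 4.6 × $310 = $1,426.00
Paralegal: 91.6 × $140 = $12,824.00
Legal assistant: 116.5 × $90 = $10,485.00
Subtotal: $83,773.50
Write-off: 1.0 × $310 = $310.00
Total: $83,773.50 − $310.00 = $83,463.50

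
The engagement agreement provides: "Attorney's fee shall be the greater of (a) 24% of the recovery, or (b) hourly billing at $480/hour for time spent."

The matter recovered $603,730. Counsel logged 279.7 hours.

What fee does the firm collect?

(a) 24% of $603,730 = $144,895.20
(b) 279.7 × $480 = $134,256.00
The greater is (a): $144,895.20.

$144,895.20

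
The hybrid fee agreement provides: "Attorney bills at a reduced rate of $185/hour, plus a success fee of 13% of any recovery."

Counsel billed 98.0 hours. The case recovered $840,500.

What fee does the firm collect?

$127,395.00

Hourly: 98.0 × $185 = $18,130.00
Success fee: 13% of $840,500 = $109,265.00
Total: $18,130.00 + $109,265.00 = $127,395.00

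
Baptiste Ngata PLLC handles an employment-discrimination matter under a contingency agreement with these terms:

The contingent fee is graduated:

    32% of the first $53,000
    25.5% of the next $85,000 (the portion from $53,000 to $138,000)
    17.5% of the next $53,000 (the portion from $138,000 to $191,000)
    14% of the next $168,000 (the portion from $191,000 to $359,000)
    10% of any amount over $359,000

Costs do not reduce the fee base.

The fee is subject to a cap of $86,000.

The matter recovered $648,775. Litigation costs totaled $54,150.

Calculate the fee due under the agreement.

$86,000.00

Fee base is the gross recovery, $648,775; costs are reimbursed separately.
First $53,000 at 32% = $16,960.00
Next $85,000 at 25.5% = $21,675.00
Next $53,000 at 17.5% = $9,275.00
Next $168,000 at 14% = $23,520.00
Remaining $289,775 at 10% = $28,977.50
Fee: $16,960.00 + $21,675.00 + $9,275.00 + $23,520.00 + $28,977.50 = $100,407.50
$100,407.50 exceeds the $86,000 cap, so the fee is capped at $86,000.00.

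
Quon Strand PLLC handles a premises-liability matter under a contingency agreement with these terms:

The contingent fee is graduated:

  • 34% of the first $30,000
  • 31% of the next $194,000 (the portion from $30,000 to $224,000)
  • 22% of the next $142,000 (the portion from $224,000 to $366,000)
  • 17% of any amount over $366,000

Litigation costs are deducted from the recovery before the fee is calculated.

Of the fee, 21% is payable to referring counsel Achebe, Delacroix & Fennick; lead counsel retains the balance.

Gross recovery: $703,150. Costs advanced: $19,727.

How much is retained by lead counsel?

Fee base (net of costs): $703,150 − $19,727 = $683,423
First $30,000 at 34% = $10,200.00
Next $194,000 at 31% = $60,140.00
Next $142,000 at 22% = $31,240.00
Remaining $317,423 at 17% = $53,961.91
Fee: $10,200.00 + $60,140.00 + $31,240.00 + $53,961.91 = $155,541.91
Referral share: 21% of $155,541.91 = $32,663.80; lead counsel retains $155,541.91 − $32,663.80 = $122,878.11.

$122,878.11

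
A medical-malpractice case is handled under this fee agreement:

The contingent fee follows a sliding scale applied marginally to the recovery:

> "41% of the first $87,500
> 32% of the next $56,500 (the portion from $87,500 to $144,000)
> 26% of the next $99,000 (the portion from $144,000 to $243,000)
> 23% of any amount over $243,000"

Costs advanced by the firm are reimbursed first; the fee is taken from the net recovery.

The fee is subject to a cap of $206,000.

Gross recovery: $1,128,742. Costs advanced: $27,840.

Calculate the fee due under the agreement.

Fee base (net of costs): $1,128,742 − $27,840 = $1,100,902
First $87,500 at 41% = $35,875.00
Next $56,500 at 32% = $18,080.00
Next $99,000 at 26% = $25,740.00
Remaining $857,902 at 23% = $197,317.46
Fee: $35,875.00 + $18,080.00 + $25,740.00 + $197,317.46 = $277,012.46
$277,012.46 exceeds the $206,000 cap, so the fee is capped at $206,000.00.

$206,000.00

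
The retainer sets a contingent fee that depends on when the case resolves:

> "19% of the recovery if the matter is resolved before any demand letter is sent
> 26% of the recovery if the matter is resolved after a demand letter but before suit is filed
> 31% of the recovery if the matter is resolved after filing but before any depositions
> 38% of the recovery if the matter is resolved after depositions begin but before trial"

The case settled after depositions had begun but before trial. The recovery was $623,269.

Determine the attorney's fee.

$236,842.22

The matter settled after depositions had begun but before trial, so the 38% rate applies.
$623,269 × 38% = $236,842.22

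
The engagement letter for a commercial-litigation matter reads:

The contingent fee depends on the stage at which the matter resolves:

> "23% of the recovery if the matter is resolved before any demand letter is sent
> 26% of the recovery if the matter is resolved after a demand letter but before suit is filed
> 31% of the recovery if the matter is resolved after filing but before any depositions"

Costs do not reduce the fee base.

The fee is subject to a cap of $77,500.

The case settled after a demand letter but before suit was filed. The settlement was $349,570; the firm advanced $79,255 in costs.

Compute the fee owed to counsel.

$77,500.00

Fee base is the gross recovery, $349,570; costs are reimbursed separately.
The matter settled after a demand letter but before suit was filed, so the 26% rate applies.
$349,570 × 26% = $90,888.20
$90,888.20 exceeds the $77,500 cap, so the fee is capped at $77,500.00.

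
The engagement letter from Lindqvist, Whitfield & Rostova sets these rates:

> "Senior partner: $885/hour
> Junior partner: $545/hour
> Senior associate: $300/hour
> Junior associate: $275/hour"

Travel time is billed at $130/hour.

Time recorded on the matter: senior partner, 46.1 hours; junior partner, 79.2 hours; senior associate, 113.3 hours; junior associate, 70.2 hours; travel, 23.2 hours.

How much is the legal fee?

$140,273.50

Senior partner: 46.1 × $885 = $40,798.50
Junior partner: 79.2 × $545 = $43,164.00
Senior associate: 113.3 × $300 = $33,990.00
Junior associate: 70.2 × $275 = $19,305.00
Subtotal: $40,798.50 + $43,164.00 + $33,990.00 + $19,305.00 = $137,257.50
Travel: 23.2 × $130 = $3,016.00
Total: $137,257.50 + $3,016.00 = $140,273.50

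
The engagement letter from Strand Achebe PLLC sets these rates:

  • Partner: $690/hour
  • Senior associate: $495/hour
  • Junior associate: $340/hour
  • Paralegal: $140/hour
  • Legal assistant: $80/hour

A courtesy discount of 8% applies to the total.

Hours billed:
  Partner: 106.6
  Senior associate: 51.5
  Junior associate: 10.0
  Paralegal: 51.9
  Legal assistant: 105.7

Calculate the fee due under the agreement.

$108,715.02

Partner: 106.6 × $690 = $73,554.00
Senior associate: 51.5 × $495 = $25,492.50
Junior associate: 10.0 × $340 = $3,400.00
Paralegal: 51.9 × $140 = $7,266.00
Legal assistant: 105.7 × $80 = $8,456.00
Subtotal: $118,168.50
Less 8% discount: −$9,453.48
Total: $118,168.50 − $9,453.48 = $108,715.02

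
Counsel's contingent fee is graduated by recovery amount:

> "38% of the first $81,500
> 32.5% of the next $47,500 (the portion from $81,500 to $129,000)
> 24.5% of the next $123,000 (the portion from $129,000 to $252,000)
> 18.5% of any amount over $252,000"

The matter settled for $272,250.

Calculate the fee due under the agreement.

First $81,500 at 38% = $30,970.00
Next $47,500 at 32.5% = $15,437.50
Next $123,000 at 24.5% = $30,135.00
Remaining $20,250 at 18.5% = $3,746.25
Fee: $30,970.00 + $15,437.50 + $30,135.00 + $3,746.25 = $80,288.75

$80,288.75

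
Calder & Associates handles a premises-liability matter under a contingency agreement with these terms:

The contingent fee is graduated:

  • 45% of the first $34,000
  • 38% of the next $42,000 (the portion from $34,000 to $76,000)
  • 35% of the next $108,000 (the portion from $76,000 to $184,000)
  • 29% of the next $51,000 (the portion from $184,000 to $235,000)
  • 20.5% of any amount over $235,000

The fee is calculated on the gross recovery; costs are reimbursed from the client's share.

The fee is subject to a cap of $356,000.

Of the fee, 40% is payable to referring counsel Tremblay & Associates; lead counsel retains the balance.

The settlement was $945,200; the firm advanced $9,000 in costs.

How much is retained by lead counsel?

$137,664.60

Fee base is the gross recovery, $945,200; costs are reimbursed separately.
First $34,000 at 45% = $15,300.00
Next $42,000 at 38% = $15,960.00
Next $108,000 at 35% = $37,800.00
Next $51,000 at 29% = $14,790.00
Remaining $710,200 at 20.5% = $145,591.00
Fee: $15,300.00 + $15,960.00 + $37,800.00 + $14,790.00 + $145,591.00 = $229,441.00
$229,441.00 is under the $356,000 cap.
Referral share: 40% of $229,441.00 = $91,776.40; lead counsel retains $229,441.00 − $91,776.40 = $137,664.60.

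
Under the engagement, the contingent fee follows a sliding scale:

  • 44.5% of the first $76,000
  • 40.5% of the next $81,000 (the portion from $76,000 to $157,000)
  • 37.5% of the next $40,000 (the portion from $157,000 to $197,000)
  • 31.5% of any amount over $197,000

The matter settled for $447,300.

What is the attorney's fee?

$160,469.50

First $76,000 at 44.5% = $33,820.00
Next $81,000 at 40.5% = $32,805.00
Next $40,000 at 37.5% = $15,000.00
Remaining $250,300 at 31.5% = $78,844.50
Fee: $33,820.00 + $32,805.00 + $15,000.00 + $78,844.50 = $160,469.50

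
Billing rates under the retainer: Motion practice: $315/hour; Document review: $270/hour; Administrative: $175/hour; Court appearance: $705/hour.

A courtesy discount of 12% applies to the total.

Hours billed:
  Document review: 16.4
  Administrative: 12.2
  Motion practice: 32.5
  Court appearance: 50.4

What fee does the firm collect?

Motion practice: 32.5 × $315 = $10,237.50
Document review: 16.4 × $270 = $4,428.00
Administrative: 12.2 × $175 = $2,135.00
Court appearance: 50.4 × $705 = $35,532.00
Subtotal: $52,332.50
Less 12% discount: −$6,279.90
Total: $52,332.50 − $6,279.90 = $46,052.60

$46,052.60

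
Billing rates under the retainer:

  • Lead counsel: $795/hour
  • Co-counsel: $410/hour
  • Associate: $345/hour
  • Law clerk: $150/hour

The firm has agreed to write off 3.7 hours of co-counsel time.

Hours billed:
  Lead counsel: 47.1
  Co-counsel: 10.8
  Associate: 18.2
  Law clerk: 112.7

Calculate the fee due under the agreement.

$63,539.50

Lead counsel: 47.1 × $795 = $37,444.50
Co-counsel: 10.8 × $410 = $4,428.00
Associate: 18.2 × $345 = $6,279.00
Law clerk: 112.7 × $150 = $16,905.00
Subtotal: $65,056.50
Write-off: 3.7 × $410 = $1,517.00
Total: $65,056.50 − $1,517.00 = $63,539.50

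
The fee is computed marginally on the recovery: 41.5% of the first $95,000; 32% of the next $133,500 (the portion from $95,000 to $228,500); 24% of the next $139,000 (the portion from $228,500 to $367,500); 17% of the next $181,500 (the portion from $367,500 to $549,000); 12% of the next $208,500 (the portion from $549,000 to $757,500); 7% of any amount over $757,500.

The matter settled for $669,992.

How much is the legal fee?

$160,879.04

First $95,000 at 41.5% = $39,425.00
Next $133,500 at 32% = $42,720.00
Next $139,000 at 24% = $33,360.00
Next $181,500 at 17% = $30,855.00
Remaining $120,992 at 12% = $14,519.04
Fee: $39,425.00 + $42,720.00 + $33,360.00 + $30,855.00 + $14,519.04 = $160,879.04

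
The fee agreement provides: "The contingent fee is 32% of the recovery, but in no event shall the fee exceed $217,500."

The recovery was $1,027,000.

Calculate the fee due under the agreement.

$217,500.00

32% of $1,027,000 = $328,640.00
That exceeds the $217,500 cap, so the fee is capped at $217,500.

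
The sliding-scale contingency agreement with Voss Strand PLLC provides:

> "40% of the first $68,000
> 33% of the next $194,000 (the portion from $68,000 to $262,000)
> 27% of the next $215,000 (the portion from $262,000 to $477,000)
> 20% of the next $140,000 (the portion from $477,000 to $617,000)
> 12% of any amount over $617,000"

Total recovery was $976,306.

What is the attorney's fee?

$220,386.72

First $68,000 at 40% = $27,200.00
Next $194,000 at 33% = $64,020.00
Next $215,000 at 27% = $58,050.00
Next $140,000 at 20% = $28,000.00
Remaining $359,306 at 12% = $43,116.72
Fee: $27,200.00 + $64,020.00 + $58,050.00 + $28,000.00 + $43,116.72 = $220,386.72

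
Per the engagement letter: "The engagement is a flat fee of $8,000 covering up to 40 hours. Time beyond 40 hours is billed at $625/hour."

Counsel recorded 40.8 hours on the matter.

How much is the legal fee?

Flat fee: $8,000.00
Excess hours: 40.8 − 40 = 0.8
Overrun: 0.8 × $625 = $500.00
Total: $8,000.00 + $500.00 = $8,500.00

$8,500.00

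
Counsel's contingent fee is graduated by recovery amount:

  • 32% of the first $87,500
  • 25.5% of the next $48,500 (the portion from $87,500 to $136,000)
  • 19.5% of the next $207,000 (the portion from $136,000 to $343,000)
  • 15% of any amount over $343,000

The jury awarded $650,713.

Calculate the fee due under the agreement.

First $87,500 at 32% = $28,000.00
Next $48,500 at 25.5% = $12,367.50
Next $207,000 at 19.5% = $40,365.00
Remaining $307,713 at 15% = $46,156.95
Fee: $28,000.00 + $12,367.50 + $40,365.00 + $46,156.95 = $126,889.45

$126,889.45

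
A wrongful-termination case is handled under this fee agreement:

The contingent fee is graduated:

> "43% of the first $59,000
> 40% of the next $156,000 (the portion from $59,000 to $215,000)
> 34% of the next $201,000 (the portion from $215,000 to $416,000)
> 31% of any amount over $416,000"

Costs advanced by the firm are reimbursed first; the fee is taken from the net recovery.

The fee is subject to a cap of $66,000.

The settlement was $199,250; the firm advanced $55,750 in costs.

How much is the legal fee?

$59,170.00

Fee base (net of costs): $199,250 − $55,750 = $143,500
First $59,000 at 43% = $25,370.00
Remaining $84,500 at 40% = $33,800.00
Fee: $25,370.00 + $33,800.00 = $59,170.00
$59,170.00 is under the $66,000 cap.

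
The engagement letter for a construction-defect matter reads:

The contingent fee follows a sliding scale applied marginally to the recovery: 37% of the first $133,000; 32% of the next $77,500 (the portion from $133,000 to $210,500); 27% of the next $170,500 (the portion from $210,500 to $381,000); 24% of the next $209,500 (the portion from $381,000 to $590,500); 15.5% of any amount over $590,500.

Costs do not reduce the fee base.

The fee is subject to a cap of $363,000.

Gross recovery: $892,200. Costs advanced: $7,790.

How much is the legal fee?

$217,088.50

Fee base is the gross recovery, $892,200; costs are reimbursed separately.
First $133,000 at 37% = $49,210.00
Next $77,500 at 32% = $24,800.00
Next $170,500 at 27% = $46,035.00
Next $209,500 at 24% = $50,280.00
Remaining $301,700 at 15.5% = $46,763.50
Fee: $49,210.00 + $24,800.00 + $46,035.00 + $50,280.00 + $46,763.50 = $217,088.50
$217,088.50 is under the $363,000 cap.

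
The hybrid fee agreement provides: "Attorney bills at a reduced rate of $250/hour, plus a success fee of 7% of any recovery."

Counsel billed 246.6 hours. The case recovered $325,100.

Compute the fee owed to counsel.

$84,407.00

Hourly: 246.6 × $250 = $61,650.00
Success fee: 7% of $325,100 = $22,757.00
Total: $61,650.00 + $22,757.00 = $84,407.00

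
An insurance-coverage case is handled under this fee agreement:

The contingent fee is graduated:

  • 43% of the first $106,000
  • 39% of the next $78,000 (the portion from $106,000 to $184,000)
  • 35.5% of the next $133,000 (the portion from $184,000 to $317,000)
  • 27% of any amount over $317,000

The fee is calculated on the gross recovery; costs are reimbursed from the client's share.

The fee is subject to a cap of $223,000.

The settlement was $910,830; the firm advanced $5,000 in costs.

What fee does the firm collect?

Fee base is the gross recovery, $910,830; costs are reimbursed separately.
First $106,000 at 43% = $45,580.00
Next $78,000 at 39% = $30,420.00
Next $133,000 at 35.5% = $47,215.00
Remaining $593,830 at 27% = $160,334.10
Fee: $45,580.00 + $30,420.00 + $47,215.00 + $160,334.10 = $283,549.10
$283,549.10 exceeds the $223,000 cap, so the fee is capped at $223,000.00.

$223,000.00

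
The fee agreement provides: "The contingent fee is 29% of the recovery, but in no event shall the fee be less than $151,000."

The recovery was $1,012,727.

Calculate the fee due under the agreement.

29% of $1,012,727 = $293,690.83
That exceeds the $151,000 minimum.

$293,690.83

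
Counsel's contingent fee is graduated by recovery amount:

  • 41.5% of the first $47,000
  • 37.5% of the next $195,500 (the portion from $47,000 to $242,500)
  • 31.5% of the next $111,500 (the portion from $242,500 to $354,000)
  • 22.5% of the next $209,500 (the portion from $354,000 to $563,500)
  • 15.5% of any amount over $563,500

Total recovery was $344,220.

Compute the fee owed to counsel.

$124,859.30

First $47,000 at 41.5% = $19,505.00
Next $195,500 at 37.5% = $73,312.50
Remaining $101,720 at 31.5% = $32,041.80
Fee: $19,505.00 + $73,312.50 + $32,041.80 = $124,859.30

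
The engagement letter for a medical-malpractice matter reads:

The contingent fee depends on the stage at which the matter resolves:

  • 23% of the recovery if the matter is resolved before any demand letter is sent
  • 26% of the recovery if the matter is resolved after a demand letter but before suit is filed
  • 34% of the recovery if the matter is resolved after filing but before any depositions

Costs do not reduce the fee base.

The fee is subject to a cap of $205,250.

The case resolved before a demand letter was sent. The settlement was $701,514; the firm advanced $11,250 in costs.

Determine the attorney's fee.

Fee base is the gross recovery, $701,514; costs are reimbursed separately.
The matter resolved before a demand letter was sent, so the 23% rate applies.
$701,514 × 23% = $161,348.22
$161,348.22 is under the $205,250 cap.

$161,348.22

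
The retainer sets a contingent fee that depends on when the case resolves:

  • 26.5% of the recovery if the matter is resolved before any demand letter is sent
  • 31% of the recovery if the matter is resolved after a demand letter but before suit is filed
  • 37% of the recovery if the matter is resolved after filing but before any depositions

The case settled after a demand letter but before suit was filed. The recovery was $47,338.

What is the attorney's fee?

The matter settled after a demand letter but before suit was filed, so the 31% rate applies.
$47,338 × 31% = $14,674.78

$14,674.78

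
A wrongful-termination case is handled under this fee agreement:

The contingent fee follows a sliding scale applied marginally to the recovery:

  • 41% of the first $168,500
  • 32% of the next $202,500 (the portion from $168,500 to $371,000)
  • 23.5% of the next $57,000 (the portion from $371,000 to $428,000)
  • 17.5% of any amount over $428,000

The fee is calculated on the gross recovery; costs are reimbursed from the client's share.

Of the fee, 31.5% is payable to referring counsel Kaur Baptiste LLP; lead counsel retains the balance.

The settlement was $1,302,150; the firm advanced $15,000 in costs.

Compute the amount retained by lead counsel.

Fee base is the gross recovery, $1,302,150; costs are reimbursed separately.
First $168,500 at 41% = $69,085.00
Next $202,500 at 32% = $64,800.00
Next $57,000 at 23.5% = $13,395.00
Remaining $874,150 at 17.5% = $152,976.25
Fee: $69,085.00 + $64,800.00 + $13,395.00 + $152,976.25 = $300,256.25
Referral share: 31.5% of $300,256.25 = $94,580.72; lead counsel retains $300,256.25 − $94,580.72 = $205,675.53.

$205,675.53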